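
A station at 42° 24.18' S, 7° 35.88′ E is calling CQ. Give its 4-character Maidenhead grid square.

JE37

Add 180° to longitude and 90° to latitude: 187.60, 47.60.
Field: 187.60/20 → 9 → J, 47.60/10 → 4 → E; chars JE.
Square: 7.60/2 → 3, 7.60/1 → 7; chars 37.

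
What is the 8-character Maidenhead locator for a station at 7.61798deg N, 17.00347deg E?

JJ87mo08

Add 180° to longitude and 90° to latitude: 197.00347, 97.61798.
Field: 197.00347/20 → 9 → J, 97.61798/10 → 9 → J; chars JJ.
Square: 17.00347/2 → 8, 7.61798/1 → 7; chars 87.
Subsquare: 1.00347/0.0833333 → 12 → m, 0.61798/0.0416667 → 14 → o; chars mo.
Extended square: 0.00347/0.00833333 → 0, 0.03465/0.00416667 → 8; chars 08.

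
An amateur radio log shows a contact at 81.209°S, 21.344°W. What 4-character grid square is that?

HA98

Shift to the Maidenhead origin (180°W, 90°S): lon 158.66, lat 8.79.
Field: lon ⌊158.66/20⌋ = 7 → H; lat ⌊8.79/10⌋ = 0 → A.
Square: lon ⌊18.66/2⌋ = 9; lat ⌊8.79/1⌋ = 8.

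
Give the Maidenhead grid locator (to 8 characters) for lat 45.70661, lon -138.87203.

Add 180° to longitude and 90° to latitude: 41.12797, 135.70661.
Field (20°×10°, letters A–R): 41.12797/20 → 2 → C, 135.70661/10 → 13 → N; chars CN.
Square (2°×1°, digits 0–9): 1.12797/2 → 0, 5.70661/1 → 5; chars 05.
Subsquare (5′×2.5′, letters a–x): 1.12797/0.0833333 → 13 → n, 0.70661/0.0416667 → 16 → q; chars nq.
Extended square (30″×15″, digits 0–9): 0.04464/0.00833333 → 5, 0.03994/0.00416667 → 9; chars 59.

CN05nq59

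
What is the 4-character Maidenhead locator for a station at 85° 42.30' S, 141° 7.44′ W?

Offset from 180°W / 90°S: lon 38.88°, lat 4.30°.
Field: 38.88/20 → 1 → B, 4.30/10 → 0 → A; chars BA.
Square: 18.88/2 → 9, 4.30/1 → 4; chars 94.

BA94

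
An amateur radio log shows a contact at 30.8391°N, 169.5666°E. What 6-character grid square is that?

RM40su

Shift to the Maidenhead origin (180°W, 90°S): lon 349.5666, lat 120.8391.
Field (20°×10°, letters A–R): 349.5666/20 → 17 → R, 120.8391/10 → 12 → M; chars RM.
Square (2°×1°, digits 0–9): 9.5666/2 → 4, 0.8391/1 → 0; chars 40.
Subsquare (5′×2.5′, letters a–x): 1.5666/0.0833333 → 18 → s, 0.8391/0.0416667 → 20 → u; chars su.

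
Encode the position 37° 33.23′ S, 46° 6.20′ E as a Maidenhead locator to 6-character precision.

Offset from 180°W / 90°S: lon 226.1033°, lat 52.4462°.
Field: lon ⌊226.1033/20⌋ = 11 → L; lat ⌊52.4462/10⌋ = 5 → F.
Square: lon ⌊6.1033/2⌋ = 3; lat ⌊2.4462/1⌋ = 2.
Subsquare: lon ⌊0.1033/0.0833333⌋ = 1 → b; lat ⌊0.4462/0.0416667⌋ = 10 → k.

LF32bk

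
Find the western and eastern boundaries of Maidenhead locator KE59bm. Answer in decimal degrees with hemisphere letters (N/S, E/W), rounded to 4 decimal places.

30.0833° E, 30.1667° E

Field K=10, E=4: +10·20° lon, +4·10° lat → SW at lon 20°, lat -50°.
Square 5, 9: +5·2° lon, +9·1° lat → SW at lon 30°, lat -41°.
Subsquare b=1, m=12: +1·0.0833333° lon, +12·0.0416667° lat → SW at lon 30.0833°, lat -40.5°.
Cell spans 0.0833333° lon × 0.0416667° lat.
west 30.0833° E, east 30.1667° E.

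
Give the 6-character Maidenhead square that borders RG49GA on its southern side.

Latitude subsquare a = 0; −1 → -1, wraps to 23 = x, carry into square.
Latitude square 9; −1 → 8.
The longitude characters are unchanged.

RG48gx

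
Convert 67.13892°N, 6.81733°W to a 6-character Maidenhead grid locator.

IP67od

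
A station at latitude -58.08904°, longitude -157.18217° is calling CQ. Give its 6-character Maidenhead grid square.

BD11jv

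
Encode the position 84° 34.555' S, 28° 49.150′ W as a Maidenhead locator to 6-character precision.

Offset from 180°W / 90°S: lon 151.1808°, lat 5.4241°.
Field: lon ⌊151.1808/20⌋ = 7 → H; lat ⌊5.4241/10⌋ = 0 → A.
Square: lon ⌊11.1808/2⌋ = 5; lat ⌊5.4241/1⌋ = 5.
Subsquare: lon ⌊1.1808/0.0833333⌋ = 14 → o; lat ⌊0.4241/0.0416667⌋ = 10 → k.

HA55ok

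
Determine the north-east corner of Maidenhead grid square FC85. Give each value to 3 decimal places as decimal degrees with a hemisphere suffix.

64.000° S, 62.000° W

Field F=5, C=2: +5·20° lon, +2·10° lat → SW at lon -80°, lat -70°.
Square 8, 5: +8·2° lon, +5·1° lat → SW at lon -64°, lat -65°.
Cell spans 2° lon × 1° lat. NE corner is SW corner plus one full cell.
latitude 64.000° S, longitude 62.000° W.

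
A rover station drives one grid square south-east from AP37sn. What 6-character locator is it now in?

Longitude subsquare s = 18; +1 → 19 = t.
Latitude subsquare n = 13; −1 → 12 = m.

AP37tm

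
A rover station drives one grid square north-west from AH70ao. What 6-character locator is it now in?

AH60xp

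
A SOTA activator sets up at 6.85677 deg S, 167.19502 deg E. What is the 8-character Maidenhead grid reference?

RI33od34

Add 180° to longitude and 90° to latitude: 347.19502, 83.14323.
Field: 347.19502/20 → 17 → R, 83.14323/10 → 8 → I; chars RI.
Square: 7.19502/2 → 3, 3.14323/1 → 3; chars 33.
Subsquare: 1.19502/0.0833333 → 14 → o, 0.14323/0.0416667 → 3 → d; chars od.
Extended square: 0.02835/0.00833333 → 3, 0.01823/0.00416667 → 4; chars 34.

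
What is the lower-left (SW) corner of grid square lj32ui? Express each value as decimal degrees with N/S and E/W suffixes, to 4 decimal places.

Field L=11, J=9: +11·20° lon, +9·10° lat → SW at lon 40°, lat 0°.
Square 3, 2: +3·2° lon, +2·1° lat → SW at lon 46°, lat 2°.
Subsquare u=20, i=8: +20·0.0833333° lon, +8·0.0416667° lat → SW at lon 47.6667°, lat 2.33333°.
latitude 2.3333° N, longitude 47.6667° E.

2.3333° N, 47.6667° E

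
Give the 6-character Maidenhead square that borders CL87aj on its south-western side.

CL77xi

Longitude subsquare a = 0; −1 → -1, wraps to 23 = x, carry into square.
Longitude square 8; −1 → 7.
Latitude subsquare j = 9; −1 → 8 = i.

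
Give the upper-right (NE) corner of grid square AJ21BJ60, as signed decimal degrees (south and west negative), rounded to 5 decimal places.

1.37917, -175.85833

Field A=0, J=9: +0·20° lon, +9·10° lat → SW at lon -180°, lat 0°.
Square 2, 1: +2·2° lon, +1·1° lat → SW at lon -176°, lat 1°.
Subsquare b=1, j=9: +1·0.0833333° lon, +9·0.0416667° lat → SW at lon -175.917°, lat 1.375°.
Extended square 6, 0: +6·0.00833333° lon, +0·0.00416667° lat → SW at lon -175.867°, lat 1.375°.
Cell spans 0.00833333° lon × 0.00416667° lat. NE corner is SW corner plus one full cell.
latitude 1.37917, longitude -175.85833.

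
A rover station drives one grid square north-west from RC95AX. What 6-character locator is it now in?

RC86xa

Longitude subsquare a = 0; −1 → -1, wraps to 23 = x, carry into square.
Longitude square 9; −1 → 8.
Latitude subsquare x = 23; +1 → 24, wraps to 0 = a, carry into square.
Latitude square 5; +1 → 6.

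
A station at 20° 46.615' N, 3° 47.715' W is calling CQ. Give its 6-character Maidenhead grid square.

IL80cs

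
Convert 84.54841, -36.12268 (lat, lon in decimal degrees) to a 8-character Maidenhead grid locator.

HR14wn51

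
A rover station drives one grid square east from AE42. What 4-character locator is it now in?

AE52

Longitude square 4; +1 → 5.
The latitude characters are unchanged.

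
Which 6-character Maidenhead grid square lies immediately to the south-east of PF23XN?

PF33am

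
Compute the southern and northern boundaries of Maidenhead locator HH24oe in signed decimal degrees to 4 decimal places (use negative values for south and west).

Field H=7, H=7: +7·20° lon, +7·10° lat → SW at lon -40°, lat -20°.
Square 2, 4: +2·2° lon, +4·1° lat → SW at lon -36°, lat -16°.
Subsquare o=14, e=4: +14·0.0833333° lon, +4·0.0416667° lat → SW at lon -34.8333°, lat -15.8333°.
Cell spans 0.0833333° lon × 0.0416667° lat.
south -15.8333, north -15.7917.

-15.8333, -15.7917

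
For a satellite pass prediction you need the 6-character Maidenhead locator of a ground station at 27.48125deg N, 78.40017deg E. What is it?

ML97el

Offset from 180°W / 90°S: lon 258.4002°, lat 117.4813°.
Field: lon ⌊258.4002/20⌋ = 12 → M; lat ⌊117.4813/10⌋ = 11 → L.
Square: lon ⌊18.4002/2⌋ = 9; lat ⌊7.4813/1⌋ = 7.
Subsquare: lon ⌊0.4002/0.0833333⌋ = 4 → e; lat ⌊0.4813/0.0416667⌋ = 11 → l.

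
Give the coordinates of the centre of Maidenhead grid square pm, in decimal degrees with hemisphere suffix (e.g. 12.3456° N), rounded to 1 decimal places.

Field P=15, M=12: +15·20° lon, +12·10° lat → SW at lon 120°, lat 30°.
Cell spans 20° lon × 10° lat. Centre is SW corner plus half of each.
latitude 35.0° N, longitude 130.0° E.

35.0° N, 130.0° E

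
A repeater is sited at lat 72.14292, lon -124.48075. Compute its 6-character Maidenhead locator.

CQ72sd

Shift to the Maidenhead origin (180°W, 90°S): lon 55.5192, lat 162.1429.
Field (20°×10°, letters A–R): lon ⌊55.5192/20⌋ = 2 → C; lat ⌊162.1429/10⌋ = 16 → Q.
Square (2°×1°, digits 0–9): lon ⌊15.5192/2⌋ = 7; lat ⌊2.1429/1⌋ = 2.
Subsquare (5′×2.5′, letters a–x): lon ⌊1.5192/0.0833333⌋ = 18 → s; lat ⌊0.1429/0.0416667⌋ = 3 → d.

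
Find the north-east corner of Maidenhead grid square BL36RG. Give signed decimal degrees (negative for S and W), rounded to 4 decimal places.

26.2917, -152.5000

Field B=1, L=11: +1·20° lon, +11·10° lat → SW at lon -160°, lat 20°.
Square 3, 6: +3·2° lon, +6·1° lat → SW at lon -154°, lat 26°.
Subsquare r=17, g=6: +17·0.0833333° lon, +6·0.0416667° lat → SW at lon -152.583°, lat 26.25°.
Cell spans 0.0833333° lon × 0.0416667° lat. NE corner is SW corner plus one full cell.
latitude 26.2917, longitude -152.5000.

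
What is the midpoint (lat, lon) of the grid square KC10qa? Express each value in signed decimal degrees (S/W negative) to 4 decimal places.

-69.9792, 23.3750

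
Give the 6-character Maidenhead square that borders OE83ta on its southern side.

OE82tx

Latitude subsquare a = 0; −1 → -1, wraps to 23 = x, carry into square.
Latitude square 3; −1 → 2.
The longitude characters are unchanged.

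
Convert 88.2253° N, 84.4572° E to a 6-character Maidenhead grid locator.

NR28ff

Add 180° to longitude and 90° to latitude: 264.4572, 178.2253.
Field: lon ⌊264.4572/20⌋ = 13 → N; lat ⌊178.2253/10⌋ = 17 → R.
Square: lon ⌊4.4572/2⌋ = 2; lat ⌊8.2253/1⌋ = 8.
Subsquare: lon ⌊0.4572/0.0833333⌋ = 5 → f; lat ⌊0.2253/0.0416667⌋ = 5 → f.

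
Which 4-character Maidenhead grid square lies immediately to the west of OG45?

Longitude square 4; −1 → 3.
The latitude characters are unchanged.

OG35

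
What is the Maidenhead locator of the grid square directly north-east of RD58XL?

Longitude subsquare x = 23; +1 → 24, wraps to 0 = a, carry into square.
Longitude square 5; +1 → 6.
Latitude subsquare l = 11; +1 → 12 = m.

RD68am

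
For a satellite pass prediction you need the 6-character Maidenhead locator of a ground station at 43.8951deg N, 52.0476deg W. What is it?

Shift to the Maidenhead origin (180°W, 90°S): lon 127.9524, lat 133.8951.
Field: lon ⌊127.9524/20⌋ = 6 → G; lat ⌊133.8951/10⌋ = 13 → N.
Square: lon ⌊7.9524/2⌋ = 3; lat ⌊3.8951/1⌋ = 3.
Subsquare: lon ⌊1.9524/0.0833333⌋ = 23 → x; lat ⌊0.8951/0.0416667⌋ = 21 → v.

GN33xv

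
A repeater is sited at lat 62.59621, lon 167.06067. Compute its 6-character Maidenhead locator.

RP32mo

Shift to the Maidenhead origin (180°W, 90°S): lon 347.0607, lat 152.5962.
Field: lon ⌊347.0607/20⌋ = 17 → R; lat ⌊152.5962/10⌋ = 15 → P.
Square: lon ⌊7.0607/2⌋ = 3; lat ⌊2.5962/1⌋ = 2.
Subsquare: lon ⌊1.0607/0.0833333⌋ = 12 → m; lat ⌊0.5962/0.0416667⌋ = 14 → o.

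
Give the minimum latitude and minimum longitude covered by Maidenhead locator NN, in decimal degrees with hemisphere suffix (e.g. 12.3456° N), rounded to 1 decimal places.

40.0° N, 80.0° E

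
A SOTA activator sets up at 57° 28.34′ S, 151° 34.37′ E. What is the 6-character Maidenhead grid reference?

QD52sm

Shift to the Maidenhead origin (180°W, 90°S): lon 331.5728, lat 32.5277.
Field (20°×10°, letters A–R): 331.5728/20 → 16 → Q, 32.5277/10 → 3 → D; chars QD.
Square (2°×1°, digits 0–9): 11.5728/2 → 5, 2.5277/1 → 2; chars 52.
Subsquare (5′×2.5′, letters a–x): 1.5728/0.0833333 → 18 → s, 0.5277/0.0416667 → 12 → m; chars sm.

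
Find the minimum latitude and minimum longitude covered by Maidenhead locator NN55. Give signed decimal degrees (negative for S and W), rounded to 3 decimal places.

45.000, 90.000

Field N=13, N=13: +13·20° lon, +13·10° lat → SW at lon 80°, lat 40°.
Square 5, 5: +5·2° lon, +5·1° lat → SW at lon 90°, lat 45°.
latitude 45.000, longitude 90.000.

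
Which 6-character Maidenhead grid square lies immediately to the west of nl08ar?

Longitude subsquare a = 0; −1 → -1, wraps to 23 = x, carry into square.
Longitude square 0; −1 → -1, wraps to 9, carry into field.
Longitude field N = 13; −1 → 12 = M.
The latitude characters are unchanged.

ML98xr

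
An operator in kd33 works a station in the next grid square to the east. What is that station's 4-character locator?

KD43

Longitude square 3; +1 → 4.
The latitude characters are unchanged.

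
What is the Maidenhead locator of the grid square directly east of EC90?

FC00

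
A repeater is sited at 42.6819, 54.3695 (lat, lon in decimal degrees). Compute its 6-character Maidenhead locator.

Add 180° to longitude and 90° to latitude: 234.3695, 132.6819.
Field (20°×10°, letters A–R): 234.3695/20 → 11 → L, 132.6819/10 → 13 → N; chars LN.
Square (2°×1°, digits 0–9): 14.3695/2 → 7, 2.6819/1 → 2; chars 72.
Subsquare (5′×2.5′, letters a–x): 0.3695/0.0833333 → 4 → e, 0.6819/0.0416667 → 16 → q; chars eq.

LN72eq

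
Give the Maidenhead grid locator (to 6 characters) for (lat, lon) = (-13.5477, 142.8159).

QH16jk

Add 180° to longitude and 90° to latitude: 322.8159, 76.4523.
Field: lon ⌊322.8159/20⌋ = 16 → Q; lat ⌊76.4523/10⌋ = 7 → H.
Square: lon ⌊2.8159/2⌋ = 1; lat ⌊6.4523/1⌋ = 6.
Subsquare: lon ⌊0.8159/0.0833333⌋ = 9 → j; lat ⌊0.4523/0.0416667⌋ = 10 → k.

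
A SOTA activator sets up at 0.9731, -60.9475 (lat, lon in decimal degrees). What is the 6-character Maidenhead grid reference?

FJ90mx

Add 180° to longitude and 90° to latitude: 119.0525, 90.9731.
Field: lon ⌊119.0525/20⌋ = 5 → F; lat ⌊90.9731/10⌋ = 9 → J.
Square: lon ⌊19.0525/2⌋ = 9; lat ⌊0.9731/1⌋ = 0.
Subsquare: lon ⌊1.0525/0.0833333⌋ = 12 → m; lat ⌊0.9731/0.0416667⌋ = 23 → x.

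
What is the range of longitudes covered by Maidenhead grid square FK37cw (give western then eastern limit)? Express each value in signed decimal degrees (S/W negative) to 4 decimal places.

-73.8333, -73.7500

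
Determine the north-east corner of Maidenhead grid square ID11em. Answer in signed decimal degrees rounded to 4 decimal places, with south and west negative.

Field I=8, D=3: +8·20° lon, +3·10° lat → SW at lon -20°, lat -60°.
Square 1, 1: +1·2° lon, +1·1° lat → SW at lon -18°, lat -59°.
Subsquare e=4, m=12: +4·0.0833333° lon, +12·0.0416667° lat → SW at lon -17.6667°, lat -58.5°.
Cell spans 0.0833333° lon × 0.0416667° lat. NE corner is SW corner plus one full cell.
latitude -58.4583, longitude -17.5833.

-58.4583, -17.5833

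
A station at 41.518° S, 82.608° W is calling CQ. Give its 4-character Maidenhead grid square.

Shift to the Maidenhead origin (180°W, 90°S): lon 97.39, lat 48.48.
Field (20°×10°, letters A–R): 97.39/20 → 4 → E, 48.48/10 → 4 → E; chars EE.
Square (2°×1°, digits 0–9): 17.39/2 → 8, 8.48/1 → 8; chars 88.

EE88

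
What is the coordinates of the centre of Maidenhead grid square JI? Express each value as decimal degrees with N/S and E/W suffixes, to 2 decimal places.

Field J=9, I=8: +9·20° lon, +8·10° lat → SW at lon 0°, lat -10°.
Cell spans 20° lon × 10° lat. Centre is SW corner plus half of each.
latitude 5.00° S, longitude 10.00° E.

5.00° S, 10.00° E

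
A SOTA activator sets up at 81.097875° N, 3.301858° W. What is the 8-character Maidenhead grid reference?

IR81ic33

Offset from 180°W / 90°S: lon 176.69814°, lat 171.09787°.
Field: lon ⌊176.69814/20⌋ = 8 → I; lat ⌊171.09787/10⌋ = 17 → R.
Square: lon ⌊16.69814/2⌋ = 8; lat ⌊1.09787/1⌋ = 1.
Subsquare: lon ⌊0.69814/0.0833333⌋ = 8 → i; lat ⌊0.09787/0.0416667⌋ = 2 → c.
Extended square: lon ⌊0.03148/0.00833333⌋ = 3; lat ⌊0.01454/0.00416667⌋ = 3.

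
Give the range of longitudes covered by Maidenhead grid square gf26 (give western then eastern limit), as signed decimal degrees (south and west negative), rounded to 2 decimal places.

-56.00, -54.00

Field G=6, F=5: +6·20° lon, +5·10° lat → SW at lon -60°, lat -40°.
Square 2, 6: +2·2° lon, +6·1° lat → SW at lon -56°, lat -34°.
Cell spans 2° lon × 1° lat.
west -56.00, east -54.00.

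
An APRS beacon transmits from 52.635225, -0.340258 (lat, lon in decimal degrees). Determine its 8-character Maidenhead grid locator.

IO92tp92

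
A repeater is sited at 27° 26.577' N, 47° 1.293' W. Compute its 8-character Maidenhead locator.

Shift to the Maidenhead origin (180°W, 90°S): lon 132.97845, lat 117.44295.
Field: lon ⌊132.97845/20⌋ = 6 → G; lat ⌊117.44295/10⌋ = 11 → L.
Square: lon ⌊12.97845/2⌋ = 6; lat ⌊7.44295/1⌋ = 7.
Subsquare: lon ⌊0.97845/0.0833333⌋ = 11 → l; lat ⌊0.44295/0.0416667⌋ = 10 → k.
Extended square: lon ⌊0.06178/0.00833333⌋ = 7; lat ⌊0.02628/0.00416667⌋ = 6.

GL67lk76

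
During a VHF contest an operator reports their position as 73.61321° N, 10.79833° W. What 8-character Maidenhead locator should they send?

IQ43oo47

Add 180° to longitude and 90° to latitude: 169.20167, 163.61321.
Field: 169.20167/20 → 8 → I, 163.61321/10 → 16 → Q; chars IQ.
Square: 9.20167/2 → 4, 3.61321/1 → 3; chars 43.
Subsquare: 1.20167/0.0833333 → 14 → o, 0.61321/0.0416667 → 14 → o; chars oo.
Extended square: 0.03500/0.00833333 → 4, 0.02988/0.00416667 → 7; chars 47.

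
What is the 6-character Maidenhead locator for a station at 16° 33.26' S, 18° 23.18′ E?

JH93ek

Add 180° to longitude and 90° to latitude: 198.3863, 73.4457.
Field (20°×10°, letters A–R): lon ⌊198.3863/20⌋ = 9 → J; lat ⌊73.4457/10⌋ = 7 → H.
Square (2°×1°, digits 0–9): lon ⌊18.3863/2⌋ = 9; lat ⌊3.4457/1⌋ = 3.
Subsquare (5′×2.5′, letters a–x): lon ⌊0.3863/0.0833333⌋ = 4 → e; lat ⌊0.4457/0.0416667⌋ = 10 → k.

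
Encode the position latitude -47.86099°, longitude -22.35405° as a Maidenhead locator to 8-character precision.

HE82td73

Shift to the Maidenhead origin (180°W, 90°S): lon 157.64595, lat 42.13901.
Field: 157.64595/20 → 7 → H, 42.13901/10 → 4 → E; chars HE.
Square: 17.64595/2 → 8, 2.13901/1 → 2; chars 82.
Subsquare: 1.64595/0.0833333 → 19 → t, 0.13901/0.0416667 → 3 → d; chars td.
Extended square: 0.06262/0.00833333 → 7, 0.01401/0.00416667 → 3; chars 73.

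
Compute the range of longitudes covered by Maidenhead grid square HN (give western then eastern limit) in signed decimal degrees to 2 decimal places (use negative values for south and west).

Field H=7, N=13: +7·20° lon, +13·10° lat → SW at lon -40°, lat 40°.
Cell spans 20° lon × 10° lat.
west -40.00, east -20.00.

-40.00, -20.00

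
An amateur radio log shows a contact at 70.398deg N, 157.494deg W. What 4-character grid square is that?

BQ10

Shift to the Maidenhead origin (180°W, 90°S): lon 22.51, lat 160.40.
Field: lon ⌊22.51/20⌋ = 1 → B; lat ⌊160.40/10⌋ = 16 → Q.
Square: lon ⌊2.51/2⌋ = 1; lat ⌊0.40/1⌋ = 0.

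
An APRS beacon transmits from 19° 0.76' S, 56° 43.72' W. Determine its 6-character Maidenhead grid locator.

Offset from 180°W / 90°S: lon 123.2713°, lat 70.9873°.
Field: lon ⌊123.2713/20⌋ = 6 → G; lat ⌊70.9873/10⌋ = 7 → H.
Square: lon ⌊3.2713/2⌋ = 1; lat ⌊0.9873/1⌋ = 0.
Subsquare: lon ⌊1.2713/0.0833333⌋ = 15 → p; lat ⌊0.9873/0.0416667⌋ = 23 → x.

GH10px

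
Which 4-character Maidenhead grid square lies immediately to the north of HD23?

Latitude square 3; +1 → 4.
The longitude characters are unchanged.

HD24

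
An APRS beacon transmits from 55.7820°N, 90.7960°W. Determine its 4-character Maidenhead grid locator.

Offset from 180°W / 90°S: lon 89.20°, lat 145.78°.
Field (20°×10°, letters A–R): 89.20/20 → 4 → E, 145.78/10 → 14 → O; chars EO.
Square (2°×1°, digits 0–9): 9.20/2 → 4, 5.78/1 → 5; chars 45.

EO45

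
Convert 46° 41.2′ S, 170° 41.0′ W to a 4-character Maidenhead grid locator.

AE43

Offset from 180°W / 90°S: lon 9.32°, lat 43.31°.
Field: 9.32/20 → 0 → A, 43.31/10 → 4 → E; chars AE.
Square: 9.32/2 → 4, 3.31/1 → 3; chars 43.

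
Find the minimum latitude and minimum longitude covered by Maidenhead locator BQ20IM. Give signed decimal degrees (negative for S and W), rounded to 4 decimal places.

70.5000, -155.3333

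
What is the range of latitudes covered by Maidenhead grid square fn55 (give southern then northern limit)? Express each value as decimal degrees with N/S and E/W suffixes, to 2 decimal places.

45.00° N, 46.00° N

Field F=5, N=13: +5·20° lon, +13·10° lat → SW at lon -80°, lat 40°.
Square 5, 5: +5·2° lon, +5·1° lat → SW at lon -70°, lat 45°.
Cell spans 2° lon × 1° lat.
south 45.00° N, north 46.00° N.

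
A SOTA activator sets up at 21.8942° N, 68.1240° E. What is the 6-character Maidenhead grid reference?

ML41bv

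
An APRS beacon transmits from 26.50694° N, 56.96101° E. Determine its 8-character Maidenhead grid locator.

LL86lm51

Offset from 180°W / 90°S: lon 236.96101°, lat 116.50694°.
Field (20°×10°, letters A–R): lon ⌊236.96101/20⌋ = 11 → L; lat ⌊116.50694/10⌋ = 11 → L.
Square (2°×1°, digits 0–9): lon ⌊16.96101/2⌋ = 8; lat ⌊6.50694/1⌋ = 6.
Subsquare (5′×2.5′, letters a–x): lon ⌊0.96101/0.0833333⌋ = 11 → l; lat ⌊0.50694/0.0416667⌋ = 12 → m.
Extended square (30″×15″, digits 0–9): lon ⌊0.04434/0.00833333⌋ = 5; lat ⌊0.00694/0.00416667⌋ = 1.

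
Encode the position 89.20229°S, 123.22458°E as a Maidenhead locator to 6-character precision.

Shift to the Maidenhead origin (180°W, 90°S): lon 303.2246, lat 0.7977.
Field (20°×10°, letters A–R): 303.2246/20 → 15 → P, 0.7977/10 → 0 → A; chars PA.
Square (2°×1°, digits 0–9): 3.2246/2 → 1, 0.7977/1 → 0; chars 10.
Subsquare (5′×2.5′, letters a–x): 1.2246/0.0833333 → 14 → o, 0.7977/0.0416667 → 19 → t; chars ot.

PA10ot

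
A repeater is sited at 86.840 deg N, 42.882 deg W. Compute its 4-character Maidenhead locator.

GR86

Shift to the Maidenhead origin (180°W, 90°S): lon 137.12, lat 176.84.
Field (20°×10°, letters A–R): lon ⌊137.12/20⌋ = 6 → G; lat ⌊176.84/10⌋ = 17 → R.
Square (2°×1°, digits 0–9): lon ⌊17.12/2⌋ = 8; lat ⌊6.84/1⌋ = 6.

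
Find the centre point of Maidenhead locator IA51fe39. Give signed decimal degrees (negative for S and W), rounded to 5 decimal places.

Field I=8, A=0: +8·20° lon, +0·10° lat → SW at lon -20°, lat -90°.
Square 5, 1: +5·2° lon, +1·1° lat → SW at lon -10°, lat -89°.
Subsquare f=5, e=4: +5·0.0833333° lon, +4·0.0416667° lat → SW at lon -9.58333°, lat -88.8333°.
Extended square 3, 9: +3·0.00833333° lon, +9·0.00416667° lat → SW at lon -9.55833°, lat -88.7958°.
Cell spans 0.00833333° lon × 0.00416667° lat. Centre is SW corner plus half of each.
latitude -88.79375, longitude -9.55417.

-88.79375, -9.55417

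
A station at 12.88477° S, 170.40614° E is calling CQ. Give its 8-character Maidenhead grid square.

Offset from 180°W / 90°S: lon 350.40614°, lat 77.11523°.
Field: 350.40614/20 → 17 → R, 77.11523/10 → 7 → H; chars RH.
Square: 10.40614/2 → 5, 7.11523/1 → 7; chars 57.
Subsquare: 0.40614/0.0833333 → 4 → e, 0.11523/0.0416667 → 2 → c; chars ec.
Extended square: 0.07281/0.00833333 → 8, 0.03190/0.00416667 → 7; chars 87.

RH57ec87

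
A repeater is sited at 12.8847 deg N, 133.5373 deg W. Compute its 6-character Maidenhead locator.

CK32fv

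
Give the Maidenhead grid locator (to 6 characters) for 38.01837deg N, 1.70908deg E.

JM08ua

Offset from 180°W / 90°S: lon 181.7091°, lat 128.0184°.
Field: 181.7091/20 → 9 → J, 128.0184/10 → 12 → M; chars JM.
Square: 1.7091/2 → 0, 8.0184/1 → 8; chars 08.
Subsquare: 1.7091/0.0833333 → 20 → u, 0.0184/0.0416667 → 0 → a; chars ua.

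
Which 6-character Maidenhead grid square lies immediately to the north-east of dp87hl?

Longitude subsquare h = 7; +1 → 8 = i.
Latitude subsquare l = 11; +1 → 12 = m.

DP87im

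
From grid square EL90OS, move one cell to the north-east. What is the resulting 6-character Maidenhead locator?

EL90pt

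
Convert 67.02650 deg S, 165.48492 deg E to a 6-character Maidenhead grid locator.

Add 180° to longitude and 90° to latitude: 345.4849, 22.9735.
Field (20°×10°, letters A–R): 345.4849/20 → 17 → R, 22.9735/10 → 2 → C; chars RC.
Square (2°×1°, digits 0–9): 5.4849/2 → 2, 2.9735/1 → 2; chars 22.
Subsquare (5′×2.5′, letters a–x): 1.4849/0.0833333 → 17 → r, 0.9735/0.0416667 → 23 → x; chars rx.

RC22rx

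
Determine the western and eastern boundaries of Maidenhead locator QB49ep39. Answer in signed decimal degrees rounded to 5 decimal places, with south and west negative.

148.35833, 148.36667

Field Q=16, B=1: +16·20° lon, +1·10° lat → SW at lon 140°, lat -80°.
Square 4, 9: +4·2° lon, +9·1° lat → SW at lon 148°, lat -71°.
Subsquare e=4, p=15: +4·0.0833333° lon, +15·0.0416667° lat → SW at lon 148.333°, lat -70.375°.
Extended square 3, 9: +3·0.00833333° lon, +9·0.00416667° lat → SW at lon 148.358°, lat -70.3375°.
Cell spans 0.00833333° lon × 0.00416667° lat.
west 148.35833, east 148.36667.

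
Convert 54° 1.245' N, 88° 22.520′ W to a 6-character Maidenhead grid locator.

EO54ta

Offset from 180°W / 90°S: lon 91.6247°, lat 144.0207°.
Field: lon ⌊91.6247/20⌋ = 4 → E; lat ⌊144.0207/10⌋ = 14 → O.
Square: lon ⌊11.6247/2⌋ = 5; lat ⌊4.0207/1⌋ = 4.
Subsquare: lon ⌊1.6247/0.0833333⌋ = 19 → t; lat ⌊0.0207/0.0416667⌋ = 0 → a.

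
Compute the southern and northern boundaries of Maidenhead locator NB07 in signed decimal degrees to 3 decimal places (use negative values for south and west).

Field N=13, B=1: +13·20° lon, +1·10° lat → SW at lon 80°, lat -80°.
Square 0, 7: +0·2° lon, +7·1° lat → SW at lon 80°, lat -73°.
Cell spans 2° lon × 1° lat.
south -73.000, north -72.000.

-73.000, -72.000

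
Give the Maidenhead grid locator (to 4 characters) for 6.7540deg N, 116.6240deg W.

DJ16

Add 180° to longitude and 90° to latitude: 63.38, 96.75.
Field: lon ⌊63.38/20⌋ = 3 → D; lat ⌊96.75/10⌋ = 9 → J.
Square: lon ⌊3.38/2⌋ = 1; lat ⌊6.75/1⌋ = 6.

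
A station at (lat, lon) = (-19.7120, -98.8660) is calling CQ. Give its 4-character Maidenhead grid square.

Add 180° to longitude and 90° to latitude: 81.13, 70.29.
Field (20°×10°, letters A–R): 81.13/20 → 4 → E, 70.29/10 → 7 → H; chars EH.
Square (2°×1°, digits 0–9): 1.13/2 → 0, 0.29/1 → 0; chars 00.

EH00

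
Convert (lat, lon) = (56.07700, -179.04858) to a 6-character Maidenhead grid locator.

Add 180° to longitude and 90° to latitude: 0.9514, 146.0770.
Field (20°×10°, letters A–R): lon ⌊0.9514/20⌋ = 0 → A; lat ⌊146.0770/10⌋ = 14 → O.
Square (2°×1°, digits 0–9): lon ⌊0.9514/2⌋ = 0; lat ⌊6.0770/1⌋ = 6.
Subsquare (5′×2.5′, letters a–x): lon ⌊0.9514/0.0833333⌋ = 11 → l; lat ⌊0.0770/0.0416667⌋ = 1 → b.

AO06lb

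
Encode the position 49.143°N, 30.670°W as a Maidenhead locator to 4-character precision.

HN49

Shift to the Maidenhead origin (180°W, 90°S): lon 149.33, lat 139.14.
Field: 149.33/20 → 7 → H, 139.14/10 → 13 → N; chars HN.
Square: 9.33/2 → 4, 9.14/1 → 9; chars 49.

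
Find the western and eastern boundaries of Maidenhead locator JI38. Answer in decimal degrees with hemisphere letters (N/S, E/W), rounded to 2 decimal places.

6.00° E, 8.00° E

Field J=9, I=8: +9·20° lon, +8·10° lat → SW at lon 0°, lat -10°.
Square 3, 8: +3·2° lon, +8·1° lat → SW at lon 6°, lat -2°.
Cell spans 2° lon × 1° lat.
west 6.00° E, east 8.00° E.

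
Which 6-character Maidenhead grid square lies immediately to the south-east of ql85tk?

QL85uj

Longitude subsquare t = 19; +1 → 20 = u.
Latitude subsquare k = 10; −1 → 9 = j.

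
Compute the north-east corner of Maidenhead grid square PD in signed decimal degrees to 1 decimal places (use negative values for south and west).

-50.0, 140.0

Field P=15, D=3: +15·20° lon, +3·10° lat → SW at lon 120°, lat -60°.
Cell spans 20° lon × 10° lat. NE corner is SW corner plus one full cell.
latitude -50.0, longitude 140.0.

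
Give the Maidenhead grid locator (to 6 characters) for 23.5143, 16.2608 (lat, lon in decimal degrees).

JL83dm

Offset from 180°W / 90°S: lon 196.2608°, lat 113.5143°.
Field: lon ⌊196.2608/20⌋ = 9 → J; lat ⌊113.5143/10⌋ = 11 → L.
Square: lon ⌊16.2608/2⌋ = 8; lat ⌊3.5143/1⌋ = 3.
Subsquare: lon ⌊0.2608/0.0833333⌋ = 3 → d; lat ⌊0.5143/0.0416667⌋ = 12 → m.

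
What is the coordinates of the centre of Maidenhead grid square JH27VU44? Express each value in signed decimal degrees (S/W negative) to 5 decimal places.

-12.14792, 5.78750

Field J=9, H=7: +9·20° lon, +7·10° lat → SW at lon 0°, lat -20°.
Square 2, 7: +2·2° lon, +7·1° lat → SW at lon 4°, lat -13°.
Subsquare v=21, u=20: +21·0.0833333° lon, +20·0.0416667° lat → SW at lon 5.75°, lat -12.1667°.
Extended square 4, 4: +4·0.00833333° lon, +4·0.00416667° lat → SW at lon 5.78333°, lat -12.15°.
Cell spans 0.00833333° lon × 0.00416667° lat. Centre is SW corner plus half of each.
latitude -12.14792, longitude 5.78750.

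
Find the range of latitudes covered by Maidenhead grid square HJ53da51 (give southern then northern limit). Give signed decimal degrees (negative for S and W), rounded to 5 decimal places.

Field H=7, J=9: +7·20° lon, +9·10° lat → SW at lon -40°, lat 0°.
Square 5, 3: +5·2° lon, +3·1° lat → SW at lon -30°, lat 3°.
Subsquare d=3, a=0: +3·0.0833333° lon, +0·0.0416667° lat → SW at lon -29.75°, lat 3°.
Extended square 5, 1: +5·0.00833333° lon, +1·0.00416667° lat → SW at lon -29.7083°, lat 3.00417°.
Cell spans 0.00833333° lon × 0.00416667° lat.
south 3.00417, north 3.00833.

3.00417, 3.00833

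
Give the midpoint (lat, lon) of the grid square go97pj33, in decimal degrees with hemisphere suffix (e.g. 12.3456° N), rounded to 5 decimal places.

Field G=6, O=14: +6·20° lon, +14·10° lat → SW at lon -60°, lat 50°.
Square 9, 7: +9·2° lon, +7·1° lat → SW at lon -42°, lat 57°.
Subsquare p=15, j=9: +15·0.0833333° lon, +9·0.0416667° lat → SW at lon -40.75°, lat 57.375°.
Extended square 3, 3: +3·0.00833333° lon, +3·0.00416667° lat → SW at lon -40.725°, lat 57.3875°.
Cell spans 0.00833333° lon × 0.00416667° lat. Centre is SW corner plus half of each.
latitude 57.38958° N, longitude 40.72083° W.

57.38958° N, 40.72083° W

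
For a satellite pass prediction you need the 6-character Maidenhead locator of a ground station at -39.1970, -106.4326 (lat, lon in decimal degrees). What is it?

DF60st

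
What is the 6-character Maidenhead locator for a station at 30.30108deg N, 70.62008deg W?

Shift to the Maidenhead origin (180°W, 90°S): lon 109.3799, lat 120.3011.
Field (20°×10°, letters A–R): 109.3799/20 → 5 → F, 120.3011/10 → 12 → M; chars FM.
Square (2°×1°, digits 0–9): 9.3799/2 → 4, 0.3011/1 → 0; chars 40.
Subsquare (5′×2.5′, letters a–x): 1.3799/0.0833333 → 16 → q, 0.3011/0.0416667 → 7 → h; chars qh.

FM40qh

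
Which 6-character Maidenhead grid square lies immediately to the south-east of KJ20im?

KJ20jl

Longitude subsquare i = 8; +1 → 9 = j.
Latitude subsquare m = 12; −1 → 11 = l.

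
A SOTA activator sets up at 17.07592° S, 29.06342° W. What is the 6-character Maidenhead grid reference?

Add 180° to longitude and 90° to latitude: 150.9366, 72.9241.
Field: 150.9366/20 → 7 → H, 72.9241/10 → 7 → H; chars HH.
Square: 10.9366/2 → 5, 2.9241/1 → 2; chars 52.
Subsquare: 0.9366/0.0833333 → 11 → l, 0.9241/0.0416667 → 22 → w; chars lw.

HH52lw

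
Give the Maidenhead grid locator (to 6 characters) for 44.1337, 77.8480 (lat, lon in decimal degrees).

MN84wd

Add 180° to longitude and 90° to latitude: 257.8480, 134.1337.
Field (20°×10°, letters A–R): 257.8480/20 → 12 → M, 134.1337/10 → 13 → N; chars MN.
Square (2°×1°, digits 0–9): 17.8480/2 → 8, 4.1337/1 → 4; chars 84.
Subsquare (5′×2.5′, letters a–x): 1.8480/0.0833333 → 22 → w, 0.1337/0.0416667 → 3 → d; chars wd.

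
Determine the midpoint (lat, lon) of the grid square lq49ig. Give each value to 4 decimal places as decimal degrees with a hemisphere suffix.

Field L=11, Q=16: +11·20° lon, +16·10° lat → SW at lon 40°, lat 70°.
Square 4, 9: +4·2° lon, +9·1° lat → SW at lon 48°, lat 79°.
Subsquare i=8, g=6: +8·0.0833333° lon, +6·0.0416667° lat → SW at lon 48.6667°, lat 79.25°.
Cell spans 0.0833333° lon × 0.0416667° lat. Centre is SW corner plus half of each.
latitude 79.2708° N, longitude 48.7083° E.

79.2708° N, 48.7083° E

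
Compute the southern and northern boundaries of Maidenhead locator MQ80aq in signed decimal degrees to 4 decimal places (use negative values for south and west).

70.6667, 70.7083

Field M=12, Q=16: +12·20° lon, +16·10° lat → SW at lon 60°, lat 70°.
Square 8, 0: +8·2° lon, +0·1° lat → SW at lon 76°, lat 70°.
Subsquare a=0, q=16: +0·0.0833333° lon, +16·0.0416667° lat → SW at lon 76°, lat 70.6667°.
Cell spans 0.0833333° lon × 0.0416667° lat.
south 70.6667, north 70.7083.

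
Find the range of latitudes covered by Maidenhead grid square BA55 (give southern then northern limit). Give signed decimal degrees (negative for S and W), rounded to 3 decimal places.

-85.000, -84.000

Field B=1, A=0: +1·20° lon, +0·10° lat → SW at lon -160°, lat -90°.
Square 5, 5: +5·2° lon, +5·1° lat → SW at lon -150°, lat -85°.
Cell spans 2° lon × 1° lat.
south -85.000, north -84.000.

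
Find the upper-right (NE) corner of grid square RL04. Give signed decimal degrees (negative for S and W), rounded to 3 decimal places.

Field R=17, L=11: +17·20° lon, +11·10° lat → SW at lon 160°, lat 20°.
Square 0, 4: +0·2° lon, +4·1° lat → SW at lon 160°, lat 24°.
Cell spans 2° lon × 1° lat. NE corner is SW corner plus one full cell.
latitude 25.000, longitude 162.000.

25.000, 162.000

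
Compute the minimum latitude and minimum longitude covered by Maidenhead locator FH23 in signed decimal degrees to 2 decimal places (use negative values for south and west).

-17.00, -76.00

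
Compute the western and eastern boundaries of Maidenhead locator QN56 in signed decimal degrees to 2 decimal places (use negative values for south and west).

150.00, 152.00

Field Q=16, N=13: +16·20° lon, +13·10° lat → SW at lon 140°, lat 40°.
Square 5, 6: +5·2° lon, +6·1° lat → SW at lon 150°, lat 46°.
Cell spans 2° lon × 1° lat.
west 150.00, east 152.00.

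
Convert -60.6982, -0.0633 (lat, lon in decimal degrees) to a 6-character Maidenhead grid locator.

IC99xh

Offset from 180°W / 90°S: lon 179.9367°, lat 29.3018°.
Field: lon ⌊179.9367/20⌋ = 8 → I; lat ⌊29.3018/10⌋ = 2 → C.
Square: lon ⌊19.9367/2⌋ = 9; lat ⌊9.3018/1⌋ = 9.
Subsquare: lon ⌊1.9367/0.0833333⌋ = 23 → x; lat ⌊0.3018/0.0416667⌋ = 7 → h.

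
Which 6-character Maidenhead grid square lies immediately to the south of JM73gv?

JM73gu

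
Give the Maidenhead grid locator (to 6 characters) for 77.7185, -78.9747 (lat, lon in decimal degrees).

Offset from 180°W / 90°S: lon 101.0253°, lat 167.7185°.
Field: lon ⌊101.0253/20⌋ = 5 → F; lat ⌊167.7185/10⌋ = 16 → Q.
Square: lon ⌊1.0253/2⌋ = 0; lat ⌊7.7185/1⌋ = 7.
Subsquare: lon ⌊1.0253/0.0833333⌋ = 12 → m; lat ⌊0.7185/0.0416667⌋ = 17 → r.

FQ07mr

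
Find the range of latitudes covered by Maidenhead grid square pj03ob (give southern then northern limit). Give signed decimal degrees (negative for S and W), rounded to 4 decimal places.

3.0417, 3.0833

Field P=15, J=9: +15·20° lon, +9·10° lat → SW at lon 120°, lat 0°.
Square 0, 3: +0·2° lon, +3·1° lat → SW at lon 120°, lat 3°.
Subsquare o=14, b=1: +14·0.0833333° lon, +1·0.0416667° lat → SW at lon 121.167°, lat 3.04167°.
Cell spans 0.0833333° lon × 0.0416667° lat.
south 3.0417, north 3.0833.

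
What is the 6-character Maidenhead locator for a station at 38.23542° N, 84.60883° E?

Add 180° to longitude and 90° to latitude: 264.6088, 128.2354.
Field (20°×10°, letters A–R): lon ⌊264.6088/20⌋ = 13 → N; lat ⌊128.2354/10⌋ = 12 → M.
Square (2°×1°, digits 0–9): lon ⌊4.6088/2⌋ = 2; lat ⌊8.2354/1⌋ = 8.
Subsquare (5′×2.5′, letters a–x): lon ⌊0.6088/0.0833333⌋ = 7 → h; lat ⌊0.2354/0.0416667⌋ = 5 → f.

NM28hf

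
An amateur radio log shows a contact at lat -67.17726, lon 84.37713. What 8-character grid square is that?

Offset from 180°W / 90°S: lon 264.37713°, lat 22.82274°.
Field: 264.37713/20 → 13 → N, 22.82274/10 → 2 → C; chars NC.
Square: 4.37713/2 → 2, 2.82274/1 → 2; chars 22.
Subsquare: 0.37713/0.0833333 → 4 → e, 0.82274/0.0416667 → 19 → t; chars et.
Extended square: 0.04380/0.00833333 → 5, 0.03107/0.00416667 → 7; chars 57.

NC22et57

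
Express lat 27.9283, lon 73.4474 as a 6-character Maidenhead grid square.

Shift to the Maidenhead origin (180°W, 90°S): lon 253.4474, lat 117.9283.
Field: 253.4474/20 → 12 → M, 117.9283/10 → 11 → L; chars ML.
Square: 13.4474/2 → 6, 7.9283/1 → 7; chars 67.
Subsquare: 1.4474/0.0833333 → 17 → r, 0.9283/0.0416667 → 22 → w; chars rw.

ML67rw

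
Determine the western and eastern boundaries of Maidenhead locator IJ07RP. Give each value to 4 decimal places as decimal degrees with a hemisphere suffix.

Field I=8, J=9: +8·20° lon, +9·10° lat → SW at lon -20°, lat 0°.
Square 0, 7: +0·2° lon, +7·1° lat → SW at lon -20°, lat 7°.
Subsquare r=17, p=15: +17·0.0833333° lon, +15·0.0416667° lat → SW at lon -18.5833°, lat 7.625°.
Cell spans 0.0833333° lon × 0.0416667° lat.
west 18.5833° W, east 18.5000° W.

18.5833° W, 18.5000° W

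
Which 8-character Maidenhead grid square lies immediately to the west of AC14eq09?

AC14dq99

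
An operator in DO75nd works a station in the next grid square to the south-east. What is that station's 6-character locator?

DO75oc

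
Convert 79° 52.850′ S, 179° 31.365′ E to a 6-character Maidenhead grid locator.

RB90sc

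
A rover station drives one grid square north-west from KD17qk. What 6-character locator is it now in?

Longitude subsquare q = 16; −1 → 15 = p.
Latitude subsquare k = 10; +1 → 11 = l.

KD17pl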